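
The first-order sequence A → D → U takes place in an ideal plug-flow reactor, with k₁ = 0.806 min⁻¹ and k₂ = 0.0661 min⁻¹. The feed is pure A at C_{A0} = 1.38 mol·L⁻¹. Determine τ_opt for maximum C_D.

Setting dC_D/dτ = 0 gives τ_opt = ln(k₂/k₁)/(k₂−k₁).
= ln(0.0661/0.806)/(0.0661−0.806) = ln(0.08201)/-0.7399 = -2.501/-0.7399 = 3.38 min.

3.38 min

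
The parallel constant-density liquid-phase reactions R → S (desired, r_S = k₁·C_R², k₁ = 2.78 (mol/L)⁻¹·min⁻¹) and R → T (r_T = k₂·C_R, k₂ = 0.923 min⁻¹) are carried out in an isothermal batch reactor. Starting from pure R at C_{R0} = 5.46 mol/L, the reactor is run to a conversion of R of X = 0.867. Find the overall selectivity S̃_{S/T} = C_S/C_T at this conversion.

7.39

C_R = C_{R0}(1−X) = 0.7262 mol/L.
Along a PFR/batch, dC_T/dC_R = −r_T/(r_S+r_T) = −k₂/(k₂+k₁·C_R).
Integrating from C_{R0} to C_R: C_T = (0.923/2.78)·ln[(0.923+2.78·5.46)/(0.923+2.78·0.726)] = 0.3320·ln(16.10/2.942) = 0.5644 mol/L.
Then C_S = (C_{R0}−C_R) − C_T = 4.734 − 0.5644 = 4.169 mol/L.
S̃_{S/T} = C_S/C_T = 4.169/0.5644 = 7.39.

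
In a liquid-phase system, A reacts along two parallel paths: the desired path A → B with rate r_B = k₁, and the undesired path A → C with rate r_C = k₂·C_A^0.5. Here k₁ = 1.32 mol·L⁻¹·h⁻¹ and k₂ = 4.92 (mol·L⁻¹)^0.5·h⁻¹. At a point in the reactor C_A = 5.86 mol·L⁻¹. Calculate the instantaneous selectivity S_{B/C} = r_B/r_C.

S_{B/C} = r_B/r_C = (k₁)/(k₂·C_A^0.5) = (k₁/k₂)·C_A^-0.5.
= (1.32) / (4.92×5.860^0.5) = 1.320/11.91 = 0.111.

0.111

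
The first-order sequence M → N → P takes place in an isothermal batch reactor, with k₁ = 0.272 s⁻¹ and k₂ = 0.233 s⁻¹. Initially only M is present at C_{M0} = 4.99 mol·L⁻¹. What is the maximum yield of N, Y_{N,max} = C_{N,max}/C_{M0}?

For a first-order series the maximum intermediate yield is C_{N,max}/C_{M0} = (k₁/k₂)^[k₂/(k₂−k₁)].
= (0.272/0.233)^(0.233/(0.233−0.272)) = (1.167)^(-5.974) = 0.3967.

0.397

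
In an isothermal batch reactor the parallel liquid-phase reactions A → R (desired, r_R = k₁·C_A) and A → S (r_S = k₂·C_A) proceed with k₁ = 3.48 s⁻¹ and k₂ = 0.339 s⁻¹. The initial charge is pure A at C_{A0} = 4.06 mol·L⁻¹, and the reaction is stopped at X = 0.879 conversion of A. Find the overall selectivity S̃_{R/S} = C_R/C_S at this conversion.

10.3

C_A = C_{A0}(1−X) = 0.4913 mol·L⁻¹.
Both paths are first order in A, so the instantaneous fraction to R is constant: dC_R/d(−C_A) = k₁/(k₁+k₂) = 0.9112.
C_R = 0.9112·(C_{A0}−C_A) = 0.9112×3.569 = 3.25 mol·L⁻¹.
C_S = (C_{A0}−C_A)−C_R = 0.3168 mol·L⁻¹; S̃_{R/S} = 3.252/0.3168 = 10.3.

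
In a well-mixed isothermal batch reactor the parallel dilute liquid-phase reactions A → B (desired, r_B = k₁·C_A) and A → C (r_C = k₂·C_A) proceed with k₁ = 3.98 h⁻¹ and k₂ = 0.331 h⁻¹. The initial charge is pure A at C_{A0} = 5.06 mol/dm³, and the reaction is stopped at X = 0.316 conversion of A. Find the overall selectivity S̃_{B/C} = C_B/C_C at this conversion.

C_A = C_{A0}(1−X) = 3.461 mol/dm³.
Both paths are first order in A, so the instantaneous fraction to B is constant: dC_B/d(−C_A) = k₁/(k₁+k₂) = 0.9232.
C_B = 0.9232·(C_{A0}−C_A) = 0.9232×1.599 = 1.48 mol/dm³.
C_C = (C_{A0}−C_A)−C_B = 0.1228 mol/dm³; S̃_{B/C} = 1.476/0.1228 = 12.0.

12.0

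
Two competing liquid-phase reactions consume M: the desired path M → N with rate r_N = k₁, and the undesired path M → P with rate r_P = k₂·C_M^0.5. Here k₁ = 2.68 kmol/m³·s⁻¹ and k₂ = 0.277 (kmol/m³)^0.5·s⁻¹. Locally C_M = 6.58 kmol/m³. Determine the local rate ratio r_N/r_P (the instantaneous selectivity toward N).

3.77

S_{N/P} = r_N/r_P = (k₁)/(k₂·C_M^0.5) = (k₁/k₂)·C_M^-0.5.
= (2.68) / (0.277×6.580^0.5) = 2.680/0.7105 = 3.77.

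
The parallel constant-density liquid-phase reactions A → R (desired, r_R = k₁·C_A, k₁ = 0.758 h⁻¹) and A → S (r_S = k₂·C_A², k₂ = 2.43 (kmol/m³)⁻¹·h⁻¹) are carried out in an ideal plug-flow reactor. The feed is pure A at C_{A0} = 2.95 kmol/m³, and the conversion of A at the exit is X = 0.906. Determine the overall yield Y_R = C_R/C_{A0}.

C_A = C_{A0}(1−X) = 0.2773 kmol/m³.
Along a PFR/batch, dC_R/dC_A = −r_R/(r_R+r_S) = −k₁/(k₁+k₂·C_A).
Integrating from C_{A0} to C_A: C_R = (0.758/2.43)·ln[(0.758+2.43·2.95)/(0.758+2.43·0.277)] = 0.3119·ln(7.927/1.432) = 0.5338 kmol/m³.
Y_R = C_R/C_{A0} = 0.5338/2.95 = 0.181.

0.181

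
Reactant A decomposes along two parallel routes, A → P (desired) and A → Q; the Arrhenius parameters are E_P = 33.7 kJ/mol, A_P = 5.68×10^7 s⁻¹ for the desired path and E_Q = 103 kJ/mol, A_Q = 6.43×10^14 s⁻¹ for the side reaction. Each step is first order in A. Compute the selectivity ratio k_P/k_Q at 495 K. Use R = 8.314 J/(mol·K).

1.82

k_P/k_Q = (A_P/A_Q)·exp[−(E_P−E_Q)/(RT)] = (A_P/A_Q)·exp[(E_Q−E_P)/(RT)].
(E_Q−E_P)/(RT) = (103−33.7)×10³/(8.314×495) = 69300/4115 = 16.84.
k_P/k_Q = (5.68×10^7/6.43×10^14)·exp(16.84) = 8.834×10^-8 × 2.056×10^7 = 1.82.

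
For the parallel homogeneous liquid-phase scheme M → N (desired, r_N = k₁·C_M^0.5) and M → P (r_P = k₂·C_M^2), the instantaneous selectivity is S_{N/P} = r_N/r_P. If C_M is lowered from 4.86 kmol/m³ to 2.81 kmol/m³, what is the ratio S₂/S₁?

S_{N/P} = (k₁/k₂)·C_M^-1.5, so S₂/S₁ = (C_{M,2}/C_{M,1})^-1.5.
= (2.81/4.86)^(-1.5) = (0.5782)^(-1.5) = 2.27.

2.27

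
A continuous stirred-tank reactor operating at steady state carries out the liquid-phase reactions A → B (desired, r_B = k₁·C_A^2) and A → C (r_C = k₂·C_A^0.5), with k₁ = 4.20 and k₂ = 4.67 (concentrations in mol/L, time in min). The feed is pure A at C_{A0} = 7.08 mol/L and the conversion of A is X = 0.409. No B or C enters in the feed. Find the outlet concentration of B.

2.56 mol/L

Exit C_A = C_{A0}(1−X) = 7.08×0.591 = 4.184 mol/L.
A CSTR operates uniformly at the exit composition, giving r_B = 73.53 and r_C = 9.553 (each k·C_A^n at C_A = 4.184).
Fraction of consumed A going to B: r_B/(r_B+r_C) = 0.8850.
C_B = 0.8850·C_{A0}·X = 0.8850×7.08×0.409 = 2.56 mol/L.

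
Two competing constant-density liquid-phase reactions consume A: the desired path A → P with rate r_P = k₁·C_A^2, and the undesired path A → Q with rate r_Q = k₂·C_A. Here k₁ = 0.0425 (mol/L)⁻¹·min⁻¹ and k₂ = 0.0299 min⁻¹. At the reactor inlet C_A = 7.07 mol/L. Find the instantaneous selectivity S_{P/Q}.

S_{P/Q} = r_P/r_Q = (k₁·C_A^2)/(k₂·C_A) = (k₁/k₂)·C_A.
= (0.0425×7.070^2) / (0.0299×7.070) = 2.124/0.2114 = 10.0.

10.0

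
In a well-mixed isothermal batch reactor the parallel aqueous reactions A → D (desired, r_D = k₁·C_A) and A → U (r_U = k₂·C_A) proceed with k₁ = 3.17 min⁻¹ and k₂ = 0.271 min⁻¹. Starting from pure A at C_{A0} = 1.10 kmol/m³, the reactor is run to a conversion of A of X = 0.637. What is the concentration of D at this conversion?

C_A = C_{A0}(1−X) = 0.3993 kmol/m³.
Both paths are first order in A, so the instantaneous fraction to D is constant: dC_D/d(−C_A) = k₁/(k₁+k₂) = 0.9212.
C_D = 0.9212·(C_{A0}−C_A) = 0.9212×0.7007 = 0.646 kmol/m³.

0.646 kmol/m³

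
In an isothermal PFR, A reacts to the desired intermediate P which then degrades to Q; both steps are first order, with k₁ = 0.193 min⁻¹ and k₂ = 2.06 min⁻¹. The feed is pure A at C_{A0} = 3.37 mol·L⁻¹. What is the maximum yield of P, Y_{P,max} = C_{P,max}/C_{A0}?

0.0733

Evaluating C_P at τ_opt = ln(k₂/k₁)/(k₂−k₁) gives C_{P,max}/C_{A0} = (k₁/k₂)^[k₂/(k₂−k₁)].
= (0.193/2.06)^(2.06/(2.06−0.193)) = (0.09369)^(1.103) = 0.07335.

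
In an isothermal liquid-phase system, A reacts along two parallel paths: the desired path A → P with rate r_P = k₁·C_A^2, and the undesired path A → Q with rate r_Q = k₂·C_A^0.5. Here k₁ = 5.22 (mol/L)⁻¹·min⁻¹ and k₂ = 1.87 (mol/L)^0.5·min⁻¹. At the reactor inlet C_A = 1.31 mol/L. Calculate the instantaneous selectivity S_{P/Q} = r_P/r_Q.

4.19

S_{P/Q} = r_P/r_Q = (k₁·C_A^2)/(k₂·C_A^0.5) = (k₁/k₂)·C_A^1.5.
= (5.22×1.310^2) / (1.87×1.310^0.5) = 8.958/2.140 = 4.19.
Since the desired path is higher order in A, keeping C_A high (PFR or concentrated feed) favours P.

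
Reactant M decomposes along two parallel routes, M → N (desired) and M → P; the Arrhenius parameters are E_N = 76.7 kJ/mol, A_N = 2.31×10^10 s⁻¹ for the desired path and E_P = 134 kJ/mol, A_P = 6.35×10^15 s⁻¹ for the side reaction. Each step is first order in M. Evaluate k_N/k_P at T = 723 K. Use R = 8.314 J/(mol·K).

0.0502

With equal orders, S_{N/P} = k_N/k_P = (A_N/A_P)·exp[(E_P−E_N)/(RT)].
(E_P−E_N)/(RT) = (134−76.7)×10³/(8.314×723) = 57300/6011 = 9.532.
k_N/k_P = (2.31×10^10/6.35×10^15)·exp(9.532) = 3.638×10^-6 × 13801 = 0.0502.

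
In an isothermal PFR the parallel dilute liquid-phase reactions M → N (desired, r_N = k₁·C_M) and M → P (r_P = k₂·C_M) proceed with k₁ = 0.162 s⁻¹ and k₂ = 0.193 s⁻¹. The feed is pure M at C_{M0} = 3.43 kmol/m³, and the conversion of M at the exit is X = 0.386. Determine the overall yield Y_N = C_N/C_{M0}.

C_M = C_{M0}(1−X) = 2.106 kmol/m³.
Both paths are first order in M, so the instantaneous fraction to N is constant: dC_N/d(−C_M) = k₁/(k₁+k₂) = 0.4563.
C_N = 0.4563·(C_{M0}−C_M) = 0.4563×1.324 = 0.604 kmol/m³.
Y_N = C_N/C_{M0} = 0.6042/3.43 = 0.176.

0.176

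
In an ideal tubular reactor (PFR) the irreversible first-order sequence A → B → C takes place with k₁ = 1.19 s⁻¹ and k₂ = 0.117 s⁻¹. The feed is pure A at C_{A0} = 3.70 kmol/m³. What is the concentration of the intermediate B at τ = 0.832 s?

For first-order series with pure A initially, C_B(τ) = k₁C_{A0}/(k₂−k₁)·(e^(−k₁τ) − e^(−k₂τ)).
e^(−k₁τ) = e^(−1.19×0.832) = e^(−0.9901) = 0.3715; e^(−k₂τ) = e^(−0.09734) = 0.9072.
C_B = 1.19×3.70/(0.117−1.19) × (0.3715−0.9072) = (-4.103)×(-0.5357) = 2.198 kmol/m³.

2.20 kmol/m³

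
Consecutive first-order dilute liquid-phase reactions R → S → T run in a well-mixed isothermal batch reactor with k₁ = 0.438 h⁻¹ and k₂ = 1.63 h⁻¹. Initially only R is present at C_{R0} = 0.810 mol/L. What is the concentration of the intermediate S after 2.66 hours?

The intermediate concentration in a first-order A→B→C sequence is C_S = k₁C_{R0}(e^(−k₁t) − e^(−k₂t))/(k₂−k₁).
e^(−k₁t) = e^(−0.438×2.66) = e^(−1.165) = 0.3119; e^(−k₂t) = e^(−4.336) = 0.01309.
C_S = 0.438×0.810/(1.63−0.438) × (0.3119−0.01309) = 0.2976×0.2988 = 0.08893 mol/L.

0.0889 mol/L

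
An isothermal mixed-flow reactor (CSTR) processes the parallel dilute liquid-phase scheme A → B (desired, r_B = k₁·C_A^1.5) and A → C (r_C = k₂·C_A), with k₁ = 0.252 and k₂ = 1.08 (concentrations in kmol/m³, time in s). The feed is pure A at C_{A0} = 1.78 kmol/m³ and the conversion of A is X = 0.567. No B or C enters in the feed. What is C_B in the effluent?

0.172 kmol/m³

Exit C_A = C_{A0}(1−X) = 1.78×0.433 = 0.7707 kmol/m³.
Rates in a CSTR are evaluated at the outlet concentration: r_B = 0.252×0.7707^1.5 = 0.1705, r_C = 1.08×0.7707 = 0.8324.
Fraction of consumed A going to B: r_B/(r_B+r_C) = 0.1700.
C_B = 0.1700·C_{A0}·X = 0.1700×1.78×0.567 = 0.172 kmol/m³.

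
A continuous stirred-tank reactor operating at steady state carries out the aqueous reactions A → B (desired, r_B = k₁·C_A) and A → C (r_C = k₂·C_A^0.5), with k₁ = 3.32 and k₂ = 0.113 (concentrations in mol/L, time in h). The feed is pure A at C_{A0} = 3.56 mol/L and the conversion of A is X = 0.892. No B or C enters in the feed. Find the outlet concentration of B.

Exit C_A = C_{A0}(1−X) = 3.56×0.108 = 0.3845 mol/L.
A CSTR operates uniformly at the exit composition, giving r_B = 1.276 and r_C = 0.07007 (each k·C_A^n at C_A = 0.3845).
Fraction of consumed A going to B: r_B/(r_B+r_C) = 0.9480.
C_B = 0.9480·C_{A0}·X = 0.9480×3.56×0.892 = 3.01 mol/L.

3.01 mol/L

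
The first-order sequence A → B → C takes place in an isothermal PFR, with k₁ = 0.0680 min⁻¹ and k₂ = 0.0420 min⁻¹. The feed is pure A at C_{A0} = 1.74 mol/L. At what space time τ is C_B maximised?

For first-order series the maximum of C_B occurs at τ_opt = ln(k₂/k₁)/(k₂−k₁).
= ln(0.0420/0.0680)/(0.0420−0.0680) = ln(0.6176)/-0.02600 = -0.4818/-0.02600 = 18.5 min.

18.5 min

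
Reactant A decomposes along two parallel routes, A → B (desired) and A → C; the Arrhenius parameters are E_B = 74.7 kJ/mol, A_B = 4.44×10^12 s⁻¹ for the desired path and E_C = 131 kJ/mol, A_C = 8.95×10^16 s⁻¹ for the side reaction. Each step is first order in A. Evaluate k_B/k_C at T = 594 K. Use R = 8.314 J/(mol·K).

Since both paths have the same order in A, the concentration cancels and S_{B/C} = k_B/k_C = (A_B/A_C)·exp[(E_C−E_B)/(RT)].
(E_C−E_B)/(RT) = (131−74.7)×10³/(8.314×594) = 56300/4939 = 11.40.
k_B/k_C = (4.44×10^12/8.95×10^16)·exp(11.40) = 4.961×10^-5 × 89338 = 4.43.
Since E_B < E_C, lowering the temperature improves selectivity toward B.

4.43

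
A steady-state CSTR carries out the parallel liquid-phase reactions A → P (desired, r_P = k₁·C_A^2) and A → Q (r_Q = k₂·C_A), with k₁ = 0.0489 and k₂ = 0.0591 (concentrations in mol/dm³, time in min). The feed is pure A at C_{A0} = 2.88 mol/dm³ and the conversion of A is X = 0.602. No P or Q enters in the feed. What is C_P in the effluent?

Exit C_A = C_{A0}(1−X) = 2.88×0.398 = 1.146 mol/dm³.
In a CSTR the entire volume is at exit conditions, so r_P = 0.0489×1.146^2 = 0.06425 and r_Q = 0.0591×1.146 = 0.06774.
Fraction of consumed A going to P: r_P/(r_P+r_Q) = 0.4868.
C_P = 0.4868·C_{A0}·X = 0.4868×2.88×0.602 = 0.844 mol/dm³.

0.844 mol/dm³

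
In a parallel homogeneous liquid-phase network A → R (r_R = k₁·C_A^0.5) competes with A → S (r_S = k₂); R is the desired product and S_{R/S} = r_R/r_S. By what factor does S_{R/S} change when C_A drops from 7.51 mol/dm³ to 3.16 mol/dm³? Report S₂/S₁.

S_{R/S} = (k₁/k₂)·C_A^0.5, so S₂/S₁ = (C_{A,2}/C_{A,1})^0.5.
= (3.16/7.51)^0.5 = (0.4208)^0.5 = 0.649.
Selectivity toward R falls as C_A falls — high-concentration operation is favoured.

0.649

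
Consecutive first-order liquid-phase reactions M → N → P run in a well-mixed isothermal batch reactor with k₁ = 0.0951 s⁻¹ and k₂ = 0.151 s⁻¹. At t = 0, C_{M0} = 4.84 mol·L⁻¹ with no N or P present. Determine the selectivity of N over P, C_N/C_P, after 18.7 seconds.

0.289

The intermediate concentration in a first-order A→B→C sequence is C_N = k₁C_{M0}(e^(−k₁t) − e^(−k₂t))/(k₂−k₁).
e^(−k₁t) = e^(−0.0951×18.7) = e^(−1.778) = 0.1689; e^(−k₂t) = e^(−2.824) = 0.05939.
C_N = 0.0951×4.84/(0.151−0.0951) × (0.1689−0.05939) = 8.234×0.1095 = 0.9019 mol·L⁻¹.
C_M = C_{M0}e^(−k₁t) = 0.8175 mol·L⁻¹, so C_P = C_{M0}−C_M−C_N = 3.121 mol·L⁻¹; C_N/C_P = 0.289.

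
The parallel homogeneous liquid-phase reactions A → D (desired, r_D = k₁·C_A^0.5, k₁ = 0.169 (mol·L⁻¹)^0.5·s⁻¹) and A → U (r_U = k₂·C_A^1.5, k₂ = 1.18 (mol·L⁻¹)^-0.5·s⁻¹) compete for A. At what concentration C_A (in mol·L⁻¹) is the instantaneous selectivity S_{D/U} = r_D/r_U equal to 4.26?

0.0336 mol·L⁻¹

S_{D/U} = (k₁/k₂)·C_A⁻¹ ⇒ C_A = (S·k₂/k₁)^(-1).
= (4.26×1.18/0.169)^(-1) = (29.74)^(-1) = 0.0336 mol·L⁻¹.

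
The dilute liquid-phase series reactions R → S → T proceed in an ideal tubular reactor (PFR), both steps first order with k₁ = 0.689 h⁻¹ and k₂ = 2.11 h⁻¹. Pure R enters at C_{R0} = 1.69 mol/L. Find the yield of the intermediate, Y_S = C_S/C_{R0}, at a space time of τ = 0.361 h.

0.152

The intermediate concentration in a first-order A→B→C sequence is C_S = k₁C_{R0}(e^(−k₁τ) − e^(−k₂τ))/(k₂−k₁).
e^(−k₁τ) = e^(−0.689×0.361) = e^(−0.2487) = 0.7798; e^(−k₂τ) = e^(−0.7617) = 0.4669.
C_S = 0.689×1.69/(2.11−0.689) × (0.7798−0.4669) = 0.8194×0.3129 = 0.2564 mol/L.
Y_S = C_S/C_{R0} = 0.2564/1.69 = 0.152.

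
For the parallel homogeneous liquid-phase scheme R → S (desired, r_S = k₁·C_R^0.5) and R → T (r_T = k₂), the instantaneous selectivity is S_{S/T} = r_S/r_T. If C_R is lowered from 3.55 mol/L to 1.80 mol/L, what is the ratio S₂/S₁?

S_{S/T} = (k₁/k₂)·C_R^0.5, so S₂/S₁ = (C_{R,2}/C_{R,1})^0.5.
= (1.80/3.55)^0.5 = (0.5070)^0.5 = 0.712.

0.712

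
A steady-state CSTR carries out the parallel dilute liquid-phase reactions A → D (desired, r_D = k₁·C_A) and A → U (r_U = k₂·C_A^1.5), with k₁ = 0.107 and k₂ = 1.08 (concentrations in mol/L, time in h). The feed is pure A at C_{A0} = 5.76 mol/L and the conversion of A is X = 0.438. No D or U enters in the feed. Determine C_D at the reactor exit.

Exit C_A = C_{A0}(1−X) = 5.76×0.562 = 3.237 mol/L.
Rates in a CSTR are evaluated at the outlet concentration: r_D = 0.107×3.237 = 0.3464, r_U = 1.08×3.237^1.5 = 6.290.
Fraction of consumed A going to D: r_D/(r_D+r_U) = 0.05219.
C_D = 0.05219·C_{A0}·X = 0.05219×5.76×0.438 = 0.132 mol/L.

0.132 mol/L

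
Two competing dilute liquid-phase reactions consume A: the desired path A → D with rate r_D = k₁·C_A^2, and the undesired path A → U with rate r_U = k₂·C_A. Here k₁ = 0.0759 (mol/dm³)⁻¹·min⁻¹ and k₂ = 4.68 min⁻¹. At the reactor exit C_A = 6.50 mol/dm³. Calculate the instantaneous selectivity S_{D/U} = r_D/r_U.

0.105

S_{D/U} = r_D/r_U = (k₁·C_A^2)/(k₂·C_A) = (k₁/k₂)·C_A.
= (0.0759×6.500^2) / (4.68×6.500) = 3.207/30.42 = 0.105.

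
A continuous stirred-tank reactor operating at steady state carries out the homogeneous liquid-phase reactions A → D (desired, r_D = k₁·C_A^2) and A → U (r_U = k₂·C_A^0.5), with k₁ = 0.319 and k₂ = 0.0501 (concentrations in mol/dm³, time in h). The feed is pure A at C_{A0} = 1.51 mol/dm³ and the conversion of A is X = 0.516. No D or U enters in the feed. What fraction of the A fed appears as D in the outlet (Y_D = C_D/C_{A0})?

Exit C_A = C_{A0}(1−X) = 1.51×0.484 = 0.7308 mol/dm³.
In a CSTR the entire volume is at exit conditions, so r_D = 0.319×0.7308^2 = 0.1704 and r_U = 0.0501×0.7308^0.5 = 0.04283.
Fraction of consumed A going to D: r_D/(r_D+r_U) = 0.7991.
C_D = 0.7991·C_{A0}·X = 0.7991×1.51×0.516 = 0.623 mol/dm³; Y_D = C_D/C_{A0} = 0.412.

0.412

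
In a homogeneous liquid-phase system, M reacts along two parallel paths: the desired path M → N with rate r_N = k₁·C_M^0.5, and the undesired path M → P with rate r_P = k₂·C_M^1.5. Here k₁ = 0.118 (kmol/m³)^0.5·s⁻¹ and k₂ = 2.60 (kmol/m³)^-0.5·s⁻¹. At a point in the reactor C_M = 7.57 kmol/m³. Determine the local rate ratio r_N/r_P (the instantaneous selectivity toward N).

0.00600

S_{N/P} = r_N/r_P = (k₁·C_M^0.5)/(k₂·C_M^1.5) = (k₁/k₂)·C_M⁻¹.
= (0.118×7.570^0.5) / (2.60×7.570^1.5) = 0.3247/54.15 = 0.00600.
The undesired path is higher order in M, so low C_M (CSTR or dilute feed) favours N.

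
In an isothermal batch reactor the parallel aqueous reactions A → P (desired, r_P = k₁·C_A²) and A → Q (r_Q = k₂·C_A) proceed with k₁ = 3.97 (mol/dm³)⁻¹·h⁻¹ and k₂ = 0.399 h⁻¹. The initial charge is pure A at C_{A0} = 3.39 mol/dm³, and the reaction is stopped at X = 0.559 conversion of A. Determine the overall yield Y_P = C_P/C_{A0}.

0.536

C_A = C_{A0}(1−X) = 1.495 mol/dm³.
Along a PFR/batch, dC_Q/dC_A = −r_Q/(r_P+r_Q) = −k₂/(k₂+k₁·C_A).
Integrating from C_{A0} to C_A: C_Q = (0.399/3.97)·ln[(0.399+3.97·3.39)/(0.399+3.97·1.49)] = 0.1005·ln(13.86/6.334) = 0.07868 mol/dm³.
Then C_P = (C_{A0}−C_A) − C_Q = 1.895 − 0.07868 = 1.816 mol/dm³.
Y_P = C_P/C_{A0} = 1.816/3.39 = 0.536.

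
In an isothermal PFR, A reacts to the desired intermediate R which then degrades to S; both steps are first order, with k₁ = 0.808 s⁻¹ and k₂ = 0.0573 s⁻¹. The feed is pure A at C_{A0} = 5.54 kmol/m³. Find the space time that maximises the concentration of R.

Setting dC_R/dτ = 0 gives τ_opt = ln(k₂/k₁)/(k₂−k₁).
= ln(0.0573/0.808)/(0.0573−0.808) = ln(0.07092)/-0.7507 = -2.646/-0.7507 = 3.53 s.

3.53 s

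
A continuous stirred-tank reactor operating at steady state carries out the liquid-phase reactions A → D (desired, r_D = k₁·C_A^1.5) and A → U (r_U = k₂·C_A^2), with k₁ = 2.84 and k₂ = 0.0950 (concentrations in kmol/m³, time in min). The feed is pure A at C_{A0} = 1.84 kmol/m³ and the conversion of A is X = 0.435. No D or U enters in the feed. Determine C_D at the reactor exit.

Exit C_A = C_{A0}(1−X) = 1.84×0.565 = 1.040 kmol/m³.
In a CSTR the entire volume is at exit conditions, so r_D = 2.84×1.040^1.5 = 3.010 and r_U = 0.0950×1.040^2 = 0.1027.
Fraction of consumed A going to D: r_D/(r_D+r_U) = 0.9670.
C_D = 0.9670·C_{A0}·X = 0.9670×1.84×0.435 = 0.774 kmol/m³.

0.774 kmol/m³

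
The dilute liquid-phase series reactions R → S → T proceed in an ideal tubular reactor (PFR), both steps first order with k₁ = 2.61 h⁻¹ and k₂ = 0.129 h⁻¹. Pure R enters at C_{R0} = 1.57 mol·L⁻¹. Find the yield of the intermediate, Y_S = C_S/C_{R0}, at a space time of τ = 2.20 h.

0.789

Solving the coupled first-order balances gives C_S(τ) = [k₁/(k₂−k₁)]·C_{R0}·(e^(−k₁τ) − e^(−k₂τ)).
e^(−k₁τ) = e^(−2.61×2.20) = e^(−5.742) = 0.003208; e^(−k₂τ) = e^(−0.2838) = 0.7529.
C_S = 2.61×1.57/(0.129−2.61) × (0.003208−0.7529) = (-1.652)×(-0.7497) = 1.238 mol·L⁻¹.
Y_S = C_S/C_{R0} = 1.238/1.57 = 0.789.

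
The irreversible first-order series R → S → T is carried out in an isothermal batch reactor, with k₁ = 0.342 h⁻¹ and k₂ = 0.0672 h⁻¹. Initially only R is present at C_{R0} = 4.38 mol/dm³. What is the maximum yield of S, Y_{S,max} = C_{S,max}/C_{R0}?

0.672

At the optimum, C_{S,max}/C_{R0} = (k₁/k₂)^[k₂/(k₂−k₁)].
= (0.342/0.0672)^(0.0672/(0.0672−0.342)) = (5.089)^(-0.2445) = 0.6717.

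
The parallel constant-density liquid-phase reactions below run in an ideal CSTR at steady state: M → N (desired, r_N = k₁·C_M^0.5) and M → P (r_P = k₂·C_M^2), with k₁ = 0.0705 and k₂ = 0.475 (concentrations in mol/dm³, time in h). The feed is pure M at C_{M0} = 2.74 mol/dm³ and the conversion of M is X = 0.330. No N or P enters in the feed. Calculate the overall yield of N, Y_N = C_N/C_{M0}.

Exit C_M = C_{M0}(1−X) = 2.74×0.670 = 1.836 mol/dm³.
A CSTR operates uniformly at the exit composition, giving r_N = 0.09552 and r_P = 1.601 (each k·C_M^n at C_M = 1.836).
Fraction of consumed M going to N: r_N/(r_N+r_P) = 0.05631.
C_N = 0.05631·C_{M0}·X = 0.05631×2.74×0.330 = 0.0509 mol/dm³; Y_N = C_N/C_{M0} = 0.0186.

0.0186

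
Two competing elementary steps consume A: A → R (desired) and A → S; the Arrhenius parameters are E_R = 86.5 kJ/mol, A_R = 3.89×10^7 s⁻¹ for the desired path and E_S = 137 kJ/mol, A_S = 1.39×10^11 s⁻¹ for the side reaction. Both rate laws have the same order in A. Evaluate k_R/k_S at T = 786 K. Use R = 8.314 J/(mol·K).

With equal orders, S_{R/S} = k_R/k_S = (A_R/A_S)·exp[(E_S−E_R)/(RT)].
(E_S−E_R)/(RT) = (137−86.5)×10³/(8.314×786) = 50500/6535 = 7.728.
k_R/k_S = (3.89×10^7/1.39×10^11)·exp(7.728) = 2.799×10^-4 × 2271 = 0.635.

0.635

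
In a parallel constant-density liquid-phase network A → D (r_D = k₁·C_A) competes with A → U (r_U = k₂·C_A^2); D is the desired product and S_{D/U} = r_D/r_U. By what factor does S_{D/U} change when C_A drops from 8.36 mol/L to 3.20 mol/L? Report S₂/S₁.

2.61

S_{D/U} = (k₁/k₂)·C_A⁻¹, so S₂/S₁ = (C_{A,2}/C_{A,1})⁻¹.
= 8.36/3.20 = 2.61.
Selectivity toward D rises as C_A falls — low-concentration operation is favoured.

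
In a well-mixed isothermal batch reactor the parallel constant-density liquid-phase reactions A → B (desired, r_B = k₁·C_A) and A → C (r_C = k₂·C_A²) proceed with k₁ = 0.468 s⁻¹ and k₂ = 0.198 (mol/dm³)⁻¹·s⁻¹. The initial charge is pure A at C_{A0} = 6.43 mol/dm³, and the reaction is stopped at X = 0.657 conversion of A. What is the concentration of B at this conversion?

1.55 mol/dm³

C_A = C_{A0}(1−X) = 2.205 mol/dm³.
Along a PFR/batch, dC_B/dC_A = −r_B/(r_B+r_C) = −k₁/(k₁+k₂·C_A).
Integrating from C_{A0} to C_A: C_B = (0.468/0.198)·ln[(0.468+0.198·6.43)/(0.468+0.198·2.21)] = 2.364·ln(1.741/0.9047) = 1.547 mol/dm³.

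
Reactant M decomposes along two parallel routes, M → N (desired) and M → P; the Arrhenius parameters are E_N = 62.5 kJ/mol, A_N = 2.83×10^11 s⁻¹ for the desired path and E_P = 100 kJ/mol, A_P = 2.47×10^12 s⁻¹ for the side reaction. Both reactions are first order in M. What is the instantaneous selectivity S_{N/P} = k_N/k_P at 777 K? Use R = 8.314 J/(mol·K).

38.0

k_N/k_P = (A_N/A_P)·exp[−(E_N−E_P)/(RT)] = (A_N/A_P)·exp[(E_P−E_N)/(RT)].
(E_P−E_N)/(RT) = (100−62.5)×10³/(8.314×777) = 37500/6460 = 5.805.
k_N/k_P = (2.83×10^11/2.47×10^12)·exp(5.805) = 0.1146 × 331.9 = 38.0.
Since E_N < E_P, lowering the temperature improves selectivity toward N.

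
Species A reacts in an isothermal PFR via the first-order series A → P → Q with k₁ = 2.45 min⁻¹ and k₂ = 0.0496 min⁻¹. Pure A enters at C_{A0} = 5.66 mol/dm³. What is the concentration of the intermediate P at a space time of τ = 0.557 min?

Solving the coupled first-order balances gives C_P(τ) = [k₁/(k₂−k₁)]·C_{A0}·(e^(−k₁τ) − e^(−k₂τ)).
e^(−k₁τ) = e^(−2.45×0.557) = e^(−1.365) = 0.2555; e^(−k₂τ) = e^(−0.02763) = 0.9728.
C_P = 2.45×5.66/(0.0496−2.45) × (0.2555−0.9728) = (-5.777)×(-0.7173) = 4.144 mol/dm³.

4.14 mol/dm³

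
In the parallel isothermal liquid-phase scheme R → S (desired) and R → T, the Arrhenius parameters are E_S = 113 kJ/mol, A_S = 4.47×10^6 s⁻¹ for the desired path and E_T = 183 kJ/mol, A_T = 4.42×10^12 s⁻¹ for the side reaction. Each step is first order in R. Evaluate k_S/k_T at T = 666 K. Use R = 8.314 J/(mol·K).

0.313

Since both paths have the same order in R, the concentration cancels and S_{S/T} = k_S/k_T = (A_S/A_T)·exp[(E_T−E_S)/(RT)].
(E_T−E_S)/(RT) = (183−113)×10³/(8.314×666) = 70000/5537 = 12.64.
k_S/k_T = (4.47×10^6/4.42×10^12)·exp(12.64) = 1.011×10^-6 × 3.093×10^5 = 0.313.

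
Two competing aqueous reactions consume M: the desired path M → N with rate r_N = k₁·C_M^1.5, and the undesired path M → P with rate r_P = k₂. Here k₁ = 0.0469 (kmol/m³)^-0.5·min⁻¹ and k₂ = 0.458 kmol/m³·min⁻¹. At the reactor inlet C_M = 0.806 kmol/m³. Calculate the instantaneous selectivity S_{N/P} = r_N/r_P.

0.0741

S_{N/P} = r_N/r_P = (k₁·C_M^1.5)/(k₂) = (k₁/k₂)·C_M^1.5.
= (0.0469×0.8060^1.5) / (0.458) = 0.03394/0.4580 = 0.0741.
Since the desired path is higher order in M, keeping C_M high (PFR or concentrated feed) favours N.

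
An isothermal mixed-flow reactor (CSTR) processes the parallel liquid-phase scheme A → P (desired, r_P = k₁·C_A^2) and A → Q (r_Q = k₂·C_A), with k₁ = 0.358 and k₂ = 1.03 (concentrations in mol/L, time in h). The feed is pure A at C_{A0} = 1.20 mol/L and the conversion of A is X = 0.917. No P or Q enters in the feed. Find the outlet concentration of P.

Exit C_A = C_{A0}(1−X) = 1.20×0.0830 = 0.09960 mol/L.
A CSTR operates uniformly at the exit composition, giving r_P = 0.003551 and r_Q = 0.1026 (each k·C_A^n at C_A = 0.09960).
Fraction of consumed A going to P: r_P/(r_P+r_Q) = 0.03346.
C_P = 0.03346·C_{A0}·X = 0.03346×1.20×0.917 = 0.0368 mol/L.

0.0368 mol/L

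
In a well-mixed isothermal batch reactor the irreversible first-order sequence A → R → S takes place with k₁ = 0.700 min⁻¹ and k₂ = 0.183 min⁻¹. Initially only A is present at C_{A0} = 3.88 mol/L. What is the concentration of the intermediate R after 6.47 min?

The intermediate concentration in a first-order A→B→C sequence is C_R = k₁C_{A0}(e^(−k₁t) − e^(−k₂t))/(k₂−k₁).
e^(−k₁t) = e^(−0.700×6.47) = e^(−4.529) = 0.01079; e^(−k₂t) = e^(−1.184) = 0.3060.
C_R = 0.700×3.88/(0.183−0.700) × (0.01079−0.3060) = (-5.253)×(-0.2953) = 1.551 mol/L.

1.55 mol/L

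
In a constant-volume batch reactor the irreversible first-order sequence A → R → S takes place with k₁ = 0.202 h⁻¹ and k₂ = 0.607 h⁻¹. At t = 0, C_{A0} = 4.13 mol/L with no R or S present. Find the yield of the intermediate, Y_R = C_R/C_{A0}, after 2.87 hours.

For first-order series with pure A initially, C_R(t) = k₁C_{A0}/(k₂−k₁)·(e^(−k₁t) − e^(−k₂t)).
e^(−k₁t) = e^(−0.202×2.87) = e^(−0.5797) = 0.5600; e^(−k₂t) = e^(−1.742) = 0.1752.
C_R = 0.202×4.13/(0.607−0.202) × (0.5600−0.1752) = 2.060×0.3849 = 0.7928 mol/L.
Y_R = C_R/C_{A0} = 0.7928/4.13 = 0.192.

0.192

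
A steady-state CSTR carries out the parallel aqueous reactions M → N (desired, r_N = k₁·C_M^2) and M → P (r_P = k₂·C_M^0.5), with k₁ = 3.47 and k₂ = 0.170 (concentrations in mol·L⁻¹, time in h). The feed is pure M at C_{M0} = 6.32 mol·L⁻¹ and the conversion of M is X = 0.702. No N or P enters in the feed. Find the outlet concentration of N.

4.35 mol·L⁻¹

Exit C_M = C_{M0}(1−X) = 6.32×0.298 = 1.883 mol·L⁻¹.
Rates in a CSTR are evaluated at the outlet concentration: r_N = 3.47×1.883^2 = 12.31, r_P = 0.170×1.883^0.5 = 0.2333.
Fraction of consumed M going to N: r_N/(r_N+r_P) = 0.9814.
C_N = 0.9814·C_{M0}·X = 0.9814×6.32×0.702 = 4.35 mol·L⁻¹.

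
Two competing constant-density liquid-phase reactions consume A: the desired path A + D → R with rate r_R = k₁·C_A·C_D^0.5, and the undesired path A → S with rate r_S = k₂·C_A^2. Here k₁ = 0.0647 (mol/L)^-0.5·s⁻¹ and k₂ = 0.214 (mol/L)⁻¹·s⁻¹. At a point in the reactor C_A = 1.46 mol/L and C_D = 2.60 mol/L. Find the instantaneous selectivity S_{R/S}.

S_{R/S} = r_R/r_S = (k₁·C_A·C_D^0.5)/(k₂·C_A^2) = (k₁/k₂)·C_A⁻¹·C_D^0.5.
= (0.0647×1.460×2.600^0.5) / (0.214×1.460^2) = 0.1523/0.4562 = 0.334.
The undesired path is higher order in A, so low C_A (CSTR or dilute feed) favours R.

0.334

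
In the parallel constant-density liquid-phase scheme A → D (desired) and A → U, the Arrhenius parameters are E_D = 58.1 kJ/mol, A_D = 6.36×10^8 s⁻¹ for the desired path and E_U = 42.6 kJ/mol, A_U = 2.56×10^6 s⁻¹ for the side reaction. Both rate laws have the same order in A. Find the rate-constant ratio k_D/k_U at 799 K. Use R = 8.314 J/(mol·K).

24.1

With equal orders, S_{D/U} = k_D/k_U = (A_D/A_U)·exp[(E_U−E_D)/(RT)].
(E_U−E_D)/(RT) = (42.6−58.1)×10³/(8.314×799) = -15500/6643 = -2.333.
k_D/k_U = (6.36×10^8/2.56×10^6)·exp(-2.333) = 248.4 × 0.09697 = 24.1.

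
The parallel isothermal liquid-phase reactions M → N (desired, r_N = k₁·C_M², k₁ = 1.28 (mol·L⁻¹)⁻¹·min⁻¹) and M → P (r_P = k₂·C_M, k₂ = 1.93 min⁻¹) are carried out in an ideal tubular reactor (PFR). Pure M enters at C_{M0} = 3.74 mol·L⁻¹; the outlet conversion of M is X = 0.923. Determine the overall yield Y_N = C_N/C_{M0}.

C_M = C_{M0}(1−X) = 0.2880 mol·L⁻¹.
Along a PFR/batch, dC_P/dC_M = −r_P/(r_N+r_P) = −k₂/(k₂+k₁·C_M).
Integrating from C_{M0} to C_M: C_P = (1.93/1.28)·ln[(1.93+1.28·3.74)/(1.93+1.28·0.288)] = 1.508·ln(6.717/2.299) = 1.617 mol·L⁻¹.
Then C_N = (C_{M0}−C_M) − C_P = 3.452 − 1.617 = 1.835 mol·L⁻¹.
Y_N = C_N/C_{M0} = 1.835/3.74 = 0.491.

0.491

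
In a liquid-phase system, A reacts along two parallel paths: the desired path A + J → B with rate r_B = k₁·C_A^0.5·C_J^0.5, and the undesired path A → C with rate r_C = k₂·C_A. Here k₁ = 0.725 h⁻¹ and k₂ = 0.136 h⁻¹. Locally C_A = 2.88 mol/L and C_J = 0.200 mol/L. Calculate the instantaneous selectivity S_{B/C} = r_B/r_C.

S_{B/C} = r_B/r_C = (k₁·C_A^0.5·C_J^0.5)/(k₂·C_A) = (k₁/k₂)·C_A^-0.5·C_J^0.5.
= (0.725×2.880^0.5×0.2000^0.5) / (0.136×2.880) = 0.5502/0.3917 = 1.40.
The undesired path is higher order in A, so low C_A (CSTR or dilute feed) favours B.

1.40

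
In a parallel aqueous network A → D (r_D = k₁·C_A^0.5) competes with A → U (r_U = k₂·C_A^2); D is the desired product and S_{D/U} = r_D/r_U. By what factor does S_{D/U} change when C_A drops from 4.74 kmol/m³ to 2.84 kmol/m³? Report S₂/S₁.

S_{D/U} = (k₁/k₂)·C_A^-1.5, so S₂/S₁ = (C_{A,2}/C_{A,1})^-1.5.
= (2.84/4.74)^(-1.5) = (0.5992)^(-1.5) = 2.16.

2.16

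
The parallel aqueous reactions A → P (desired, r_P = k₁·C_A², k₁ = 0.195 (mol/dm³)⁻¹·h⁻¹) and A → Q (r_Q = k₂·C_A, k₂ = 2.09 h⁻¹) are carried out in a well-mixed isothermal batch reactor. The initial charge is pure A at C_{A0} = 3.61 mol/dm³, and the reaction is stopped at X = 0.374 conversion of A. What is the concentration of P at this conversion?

0.289 mol/dm³

C_A = C_{A0}(1−X) = 2.260 mol/dm³.
Along a PFR/batch, dC_Q/dC_A = −r_Q/(r_P+r_Q) = −k₂/(k₂+k₁·C_A).
Integrating from C_{A0} to C_A: C_Q = (2.09/0.195)·ln[(2.09+0.195·3.61)/(2.09+0.195·2.26)] = 10.72·ln(2.794/2.531) = 1.061 mol/dm³.
Then C_P = (C_{A0}−C_A) − C_Q = 1.350 − 1.061 = 0.2894 mol/dm³.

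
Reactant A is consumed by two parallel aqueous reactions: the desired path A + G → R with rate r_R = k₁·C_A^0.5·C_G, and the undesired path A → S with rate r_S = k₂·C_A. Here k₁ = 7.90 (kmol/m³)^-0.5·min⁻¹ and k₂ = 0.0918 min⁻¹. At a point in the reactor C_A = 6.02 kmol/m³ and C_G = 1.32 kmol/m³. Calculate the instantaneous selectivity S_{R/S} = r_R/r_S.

46.3

S_{R/S} = r_R/r_S = (k₁·C_A^0.5·C_G)/(k₂·C_A) = (k₁/k₂)·C_A^-0.5·C_G.
= (7.90×6.020^0.5×1.320) / (0.0918×6.020) = 25.59/0.5526 = 46.3.
The undesired path is higher order in A, so low C_A (CSTR or dilute feed) favours R.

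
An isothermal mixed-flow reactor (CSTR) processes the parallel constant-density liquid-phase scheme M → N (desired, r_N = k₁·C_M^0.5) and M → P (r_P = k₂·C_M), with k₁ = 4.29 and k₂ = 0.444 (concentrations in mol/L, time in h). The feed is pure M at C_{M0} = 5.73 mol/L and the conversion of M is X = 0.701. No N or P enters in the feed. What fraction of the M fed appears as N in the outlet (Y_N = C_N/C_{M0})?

0.617

Exit C_M = C_{M0}(1−X) = 5.73×0.299 = 1.713 mol/L.
In a CSTR the entire volume is at exit conditions, so r_N = 4.29×1.713^0.5 = 5.615 and r_P = 0.444×1.713 = 0.7607.
Fraction of consumed M going to N: r_N/(r_N+r_P) = 0.8807.
C_N = 0.8807·C_{M0}·X = 0.8807×5.73×0.701 = 3.54 mol/L; Y_N = C_N/C_{M0} = 0.617.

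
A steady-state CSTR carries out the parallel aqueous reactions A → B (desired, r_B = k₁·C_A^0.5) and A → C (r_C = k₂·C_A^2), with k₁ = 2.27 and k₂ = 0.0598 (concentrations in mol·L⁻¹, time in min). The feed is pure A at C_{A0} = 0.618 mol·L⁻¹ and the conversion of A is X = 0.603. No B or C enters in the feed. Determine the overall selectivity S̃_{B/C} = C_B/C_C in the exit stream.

Exit C_A = C_{A0}(1−X) = 0.618×0.397 = 0.2453 mol·L⁻¹.
In a CSTR the entire volume is at exit conditions, so r_B = 2.27×0.2453^0.5 = 1.124 and r_C = 0.0598×0.2453^2 = 0.003600.
Overall selectivity = C_B/C_C = r_Bτ/(r_Cτ) = r_B/r_C = 312.

312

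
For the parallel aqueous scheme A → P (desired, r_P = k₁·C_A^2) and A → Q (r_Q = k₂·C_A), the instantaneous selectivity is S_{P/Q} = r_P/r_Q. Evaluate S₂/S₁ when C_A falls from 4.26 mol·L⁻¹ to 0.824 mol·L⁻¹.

S_{P/Q} = (k₁/k₂)·C_A, so S₂/S₁ = (C_{A,2}/C_{A,1}).
= 0.824/4.26 = 0.193.
Selectivity toward P falls as C_A falls — high-concentration operation is favoured.

0.193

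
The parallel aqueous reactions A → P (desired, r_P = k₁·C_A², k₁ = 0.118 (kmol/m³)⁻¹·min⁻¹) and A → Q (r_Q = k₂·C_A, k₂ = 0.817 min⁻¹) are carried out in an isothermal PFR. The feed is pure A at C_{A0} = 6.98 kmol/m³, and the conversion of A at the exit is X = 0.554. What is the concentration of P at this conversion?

C_A = C_{A0}(1−X) = 3.113 kmol/m³.
Along a PFR/batch, dC_Q/dC_A = −r_Q/(r_P+r_Q) = −k₂/(k₂+k₁·C_A).
Integrating from C_{A0} to C_A: C_Q = (0.817/0.118)·ln[(0.817+0.118·6.98)/(0.817+0.118·3.11)] = 6.924·ln(1.641/1.184) = 2.256 kmol/m³.
Then C_P = (C_{A0}−C_A) − C_Q = 3.867 − 2.256 = 1.610 kmol/m³.

1.61 kmol/m³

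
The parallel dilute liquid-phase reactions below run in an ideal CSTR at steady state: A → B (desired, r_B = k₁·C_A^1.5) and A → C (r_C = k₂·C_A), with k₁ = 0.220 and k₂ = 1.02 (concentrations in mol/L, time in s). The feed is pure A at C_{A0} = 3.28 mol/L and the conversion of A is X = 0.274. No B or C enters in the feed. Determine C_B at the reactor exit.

0.224 mol/L

Exit C_A = C_{A0}(1−X) = 3.28×0.726 = 2.381 mol/L.
A CSTR operates uniformly at the exit composition, giving r_B = 0.8084 and r_C = 2.429 (each k·C_A^n at C_A = 2.381).
Fraction of consumed A going to B: r_B/(r_B+r_C) = 0.2497.
C_B = 0.2497·C_{A0}·X = 0.2497×3.28×0.274 = 0.224 mol/L.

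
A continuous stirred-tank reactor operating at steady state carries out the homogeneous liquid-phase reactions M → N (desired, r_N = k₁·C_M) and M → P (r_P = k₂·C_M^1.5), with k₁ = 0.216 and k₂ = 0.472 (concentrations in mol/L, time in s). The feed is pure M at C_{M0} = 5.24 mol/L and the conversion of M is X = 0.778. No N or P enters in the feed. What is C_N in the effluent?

Exit C_M = C_{M0}(1−X) = 5.24×0.222 = 1.163 mol/L.
In a CSTR the entire volume is at exit conditions, so r_N = 0.216×1.163 = 0.2513 and r_P = 0.472×1.163^1.5 = 0.5922.
Fraction of consumed M going to N: r_N/(r_N+r_P) = 0.2979.
C_N = 0.2979·C_{M0}·X = 0.2979×5.24×0.778 = 1.21 mol/L.

1.21 mol/L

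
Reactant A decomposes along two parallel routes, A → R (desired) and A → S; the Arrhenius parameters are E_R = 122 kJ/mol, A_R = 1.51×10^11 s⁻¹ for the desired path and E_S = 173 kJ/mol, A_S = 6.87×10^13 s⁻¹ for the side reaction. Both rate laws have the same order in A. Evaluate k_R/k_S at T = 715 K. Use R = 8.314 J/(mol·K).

11.7

k_R/k_S = (A_R/A_S)·exp[−(E_R−E_S)/(RT)] = (A_R/A_S)·exp[(E_S−E_R)/(RT)].
(E_S−E_R)/(RT) = (173−122)×10³/(8.314×715) = 51000/5945 = 8.579.
k_R/k_S = (1.51×10^11/6.87×10^13)·exp(8.579) = 0.002198 × 5321 = 11.7.
Since E_R < E_S, lowering the temperature improves selectivity toward R.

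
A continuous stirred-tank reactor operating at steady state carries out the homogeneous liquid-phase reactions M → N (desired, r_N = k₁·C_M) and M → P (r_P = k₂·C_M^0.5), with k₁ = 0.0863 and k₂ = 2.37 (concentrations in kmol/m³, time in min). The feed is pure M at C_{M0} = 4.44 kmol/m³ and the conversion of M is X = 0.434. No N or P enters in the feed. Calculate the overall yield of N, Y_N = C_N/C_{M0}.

Exit C_M = C_{M0}(1−X) = 4.44×0.566 = 2.513 kmol/m³.
In a CSTR the entire volume is at exit conditions, so r_N = 0.0863×2.513 = 0.2169 and r_P = 2.37×2.513^0.5 = 3.757.
Fraction of consumed M going to N: r_N/(r_N+r_P) = 0.05457.
C_N = 0.05457·C_{M0}·X = 0.05457×4.44×0.434 = 0.105 kmol/m³; Y_N = C_N/C_{M0} = 0.0237.

0.0237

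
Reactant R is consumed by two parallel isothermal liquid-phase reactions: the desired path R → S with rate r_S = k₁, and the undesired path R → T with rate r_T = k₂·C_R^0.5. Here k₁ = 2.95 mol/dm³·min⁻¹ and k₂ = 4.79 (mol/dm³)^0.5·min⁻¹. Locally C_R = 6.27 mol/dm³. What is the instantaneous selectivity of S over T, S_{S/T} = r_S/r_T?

S_{S/T} = r_S/r_T = (k₁)/(k₂·C_R^0.5) = (k₁/k₂)·C_R^-0.5.
= (2.95) / (4.79×6.270^0.5) = 2.950/11.99 = 0.246.

0.246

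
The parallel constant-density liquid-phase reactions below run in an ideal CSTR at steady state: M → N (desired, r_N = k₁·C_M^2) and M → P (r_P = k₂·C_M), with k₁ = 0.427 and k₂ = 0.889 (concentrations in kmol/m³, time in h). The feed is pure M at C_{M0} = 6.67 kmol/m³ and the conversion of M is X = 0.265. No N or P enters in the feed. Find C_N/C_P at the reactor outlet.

Exit C_M = C_{M0}(1−X) = 6.67×0.735 = 4.902 kmol/m³.
Rates in a CSTR are evaluated at the outlet concentration: r_N = 0.427×4.902^2 = 10.26, r_P = 0.889×4.902 = 4.358.
Overall selectivity = C_N/C_P = r_Nτ/(r_Pτ) = r_N/r_P = 2.35.

2.35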